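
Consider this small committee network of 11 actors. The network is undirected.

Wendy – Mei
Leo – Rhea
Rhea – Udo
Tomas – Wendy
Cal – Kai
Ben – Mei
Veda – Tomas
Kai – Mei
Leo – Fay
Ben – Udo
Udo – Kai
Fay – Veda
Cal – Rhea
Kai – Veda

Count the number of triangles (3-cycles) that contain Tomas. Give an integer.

Tomas's neighbors are Veda and Wendy, but none of them are tied to each other, so no triangle contains Tomas.

0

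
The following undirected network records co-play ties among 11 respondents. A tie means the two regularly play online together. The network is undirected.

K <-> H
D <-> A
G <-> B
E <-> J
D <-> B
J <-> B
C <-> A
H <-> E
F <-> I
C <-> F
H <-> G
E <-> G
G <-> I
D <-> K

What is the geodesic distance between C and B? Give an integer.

3

One shortest route is C – A – D – B, which uses 3 edges, and at distance 2 from C we only reach {D, I}, which does not include B. So d(C,B) = 3.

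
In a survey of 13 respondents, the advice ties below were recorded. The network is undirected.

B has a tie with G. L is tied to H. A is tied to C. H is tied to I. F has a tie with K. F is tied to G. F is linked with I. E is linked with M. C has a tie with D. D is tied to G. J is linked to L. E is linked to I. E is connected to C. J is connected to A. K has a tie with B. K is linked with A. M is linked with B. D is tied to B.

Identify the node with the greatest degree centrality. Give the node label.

Degrees — A:3, B:4, C:3, D:3, E:3, F:3, G:3, H:2, I:3, J:2, K:3, L:2, M:2.
The maximum is 4, attained only by B.

B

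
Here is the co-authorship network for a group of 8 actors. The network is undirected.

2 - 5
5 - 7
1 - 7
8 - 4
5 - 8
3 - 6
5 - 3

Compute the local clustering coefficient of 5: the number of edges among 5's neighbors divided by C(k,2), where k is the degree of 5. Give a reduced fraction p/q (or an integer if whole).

5's neighbors: 2, 3, 7, and 8 (k = 4).
Possible neighbor pairs: C(4,2) = 6. Edges among them: none → e = 0.
Clustering(5) = 0/6 = 0.

0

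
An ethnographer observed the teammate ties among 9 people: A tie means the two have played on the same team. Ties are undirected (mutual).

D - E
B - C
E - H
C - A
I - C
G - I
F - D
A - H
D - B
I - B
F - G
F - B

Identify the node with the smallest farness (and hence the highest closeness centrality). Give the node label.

Farness (sum of distances to all others) for each node — A:17, B:13, C:14, D:14, E:17, F:15, G:18, H:19, I:15.
The smallest farness is 13, for B, so B has the highest closeness.

B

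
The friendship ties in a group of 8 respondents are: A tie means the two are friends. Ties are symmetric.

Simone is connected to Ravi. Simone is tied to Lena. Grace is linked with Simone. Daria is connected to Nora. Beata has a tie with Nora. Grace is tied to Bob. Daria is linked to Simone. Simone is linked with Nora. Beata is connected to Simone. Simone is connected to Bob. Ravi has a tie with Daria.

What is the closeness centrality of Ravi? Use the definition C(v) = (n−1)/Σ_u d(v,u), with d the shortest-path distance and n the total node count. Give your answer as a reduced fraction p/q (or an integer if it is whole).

Distances from Ravi: Beata:2, Bob:2, Daria:1, Grace:2, Lena:2, Nora:2, Simone:1. Sum = 12.
n = 8, so closeness = 7/12.

7/12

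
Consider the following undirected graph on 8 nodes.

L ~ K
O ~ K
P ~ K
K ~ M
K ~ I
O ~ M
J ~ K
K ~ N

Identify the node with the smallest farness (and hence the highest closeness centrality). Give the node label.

K

Farness (sum of distances to all others) for each node — I:13, J:13, K:7, L:13, M:12, N:13, O:12, P:13.
The smallest farness is 7, for K, so K has the highest closeness.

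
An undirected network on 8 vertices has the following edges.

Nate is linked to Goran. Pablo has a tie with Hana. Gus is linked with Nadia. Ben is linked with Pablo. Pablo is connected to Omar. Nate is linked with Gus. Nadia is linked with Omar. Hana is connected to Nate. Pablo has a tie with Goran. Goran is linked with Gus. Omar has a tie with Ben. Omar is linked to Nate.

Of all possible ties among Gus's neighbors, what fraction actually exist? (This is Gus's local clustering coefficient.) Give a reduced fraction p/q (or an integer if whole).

1/3

Gus's neighbors: Goran, Nadia, and Nate (k = 3).
Possible neighbor pairs: C(3,2) = 3. Edges among them: Goran–Nate → e = 1.
Clustering(Gus) = 1/3.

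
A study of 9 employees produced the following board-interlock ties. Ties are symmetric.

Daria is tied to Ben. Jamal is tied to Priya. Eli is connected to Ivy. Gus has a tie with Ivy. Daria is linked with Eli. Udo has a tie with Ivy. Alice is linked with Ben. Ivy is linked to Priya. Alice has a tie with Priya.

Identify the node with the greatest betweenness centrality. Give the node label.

Ivy

Unnormalized betweenness of each node: Alice:9/2, Ben:5/2, Daria:3, Eli:11/2, Gus:0, Ivy:33/2, Jamal:0, Priya:12, Udo:0.
Ivy has the largest value, 33/2, making it the main broker — the node through which the most shortest paths run.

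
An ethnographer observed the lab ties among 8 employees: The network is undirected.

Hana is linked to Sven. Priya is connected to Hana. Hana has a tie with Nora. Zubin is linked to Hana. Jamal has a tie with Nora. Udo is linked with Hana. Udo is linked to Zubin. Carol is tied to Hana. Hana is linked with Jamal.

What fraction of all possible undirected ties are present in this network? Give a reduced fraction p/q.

There are 9 edges and 8 nodes, so the maximum possible is C(8,2) = 28.
Density = 9/28.

9/28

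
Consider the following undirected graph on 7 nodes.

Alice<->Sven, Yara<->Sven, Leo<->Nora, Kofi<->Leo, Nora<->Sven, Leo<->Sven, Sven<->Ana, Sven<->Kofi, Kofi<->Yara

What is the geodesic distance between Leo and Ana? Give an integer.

One shortest route is Leo – Sven – Ana, which uses 2 edges, and Leo and Ana are not directly tied, so nothing shorter exists. So d(Leo,Ana) = 2.

2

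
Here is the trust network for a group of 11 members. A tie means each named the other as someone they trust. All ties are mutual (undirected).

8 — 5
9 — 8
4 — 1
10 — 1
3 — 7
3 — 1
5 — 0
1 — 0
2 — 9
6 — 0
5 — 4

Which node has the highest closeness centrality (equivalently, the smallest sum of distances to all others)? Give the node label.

0

Farness (sum of distances to all others) for each node — 0:21, 1:22, 2:43, 3:29, 4:23, 5:22, 6:30, 7:38, 8:27, 9:34, 10:31.
The smallest farness is 21, for 0, so 0 has the highest closeness.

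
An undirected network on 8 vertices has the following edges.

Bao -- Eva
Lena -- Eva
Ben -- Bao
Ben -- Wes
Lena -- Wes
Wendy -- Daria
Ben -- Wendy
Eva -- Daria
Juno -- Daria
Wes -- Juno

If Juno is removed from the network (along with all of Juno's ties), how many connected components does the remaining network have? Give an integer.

Juno's neighbors (Daria and Wes) remain reachable from one another through other ties, so the rest of the network stays in one piece.

1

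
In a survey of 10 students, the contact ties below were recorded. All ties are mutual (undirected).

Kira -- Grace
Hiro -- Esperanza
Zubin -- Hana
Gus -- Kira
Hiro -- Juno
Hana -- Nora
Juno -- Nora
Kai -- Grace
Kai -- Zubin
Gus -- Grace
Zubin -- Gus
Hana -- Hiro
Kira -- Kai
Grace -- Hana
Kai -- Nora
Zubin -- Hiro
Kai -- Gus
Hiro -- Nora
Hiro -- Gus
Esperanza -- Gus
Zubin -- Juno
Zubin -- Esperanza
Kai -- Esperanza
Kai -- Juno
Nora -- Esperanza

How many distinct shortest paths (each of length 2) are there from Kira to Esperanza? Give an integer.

2

The shortest distance is 2. The length-2 paths are: Kira–Gus–Esperanza; Kira–Kai–Esperanza.
That gives 2 distinct shortest paths.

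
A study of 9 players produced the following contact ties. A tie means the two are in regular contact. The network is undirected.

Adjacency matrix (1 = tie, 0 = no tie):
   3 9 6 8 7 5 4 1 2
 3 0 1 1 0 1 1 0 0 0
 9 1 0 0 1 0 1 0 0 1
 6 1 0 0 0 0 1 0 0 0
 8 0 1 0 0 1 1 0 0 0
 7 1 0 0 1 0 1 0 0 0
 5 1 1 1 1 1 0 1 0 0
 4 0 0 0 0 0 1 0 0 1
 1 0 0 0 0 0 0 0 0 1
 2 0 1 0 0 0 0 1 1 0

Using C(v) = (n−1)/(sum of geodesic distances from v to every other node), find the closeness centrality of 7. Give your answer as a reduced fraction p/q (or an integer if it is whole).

Distances from 7: 1:4, 2:3, 3:1, 4:2, 5:1, 6:2, 8:1, 9:2. Sum = 16.
n = 9, so closeness = 8/16 = 1/2.

1/2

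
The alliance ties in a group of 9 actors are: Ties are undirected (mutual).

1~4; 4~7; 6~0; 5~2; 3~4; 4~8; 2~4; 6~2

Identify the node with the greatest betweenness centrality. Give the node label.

Unnormalized betweenness of each node: 0:0, 1:0, 2:17, 3:0, 4:22, 5:0, 6:7, 7:0, 8:0.
4 has the largest value, 22, making it the main broker — the node through which the most shortest paths run.

4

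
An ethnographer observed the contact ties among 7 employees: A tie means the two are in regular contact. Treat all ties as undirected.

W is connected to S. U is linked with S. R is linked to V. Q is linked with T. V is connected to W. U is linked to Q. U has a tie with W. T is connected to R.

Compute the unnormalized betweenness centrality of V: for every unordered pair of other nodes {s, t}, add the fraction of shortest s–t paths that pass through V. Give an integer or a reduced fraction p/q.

3

Pairs whose geodesics pass through V — W–R: 1; W–T: 1/2; R–U: 1/2; R–S: 1.
All other pairs contribute 0.
Summing the contributions gives betweenness(V) = 3.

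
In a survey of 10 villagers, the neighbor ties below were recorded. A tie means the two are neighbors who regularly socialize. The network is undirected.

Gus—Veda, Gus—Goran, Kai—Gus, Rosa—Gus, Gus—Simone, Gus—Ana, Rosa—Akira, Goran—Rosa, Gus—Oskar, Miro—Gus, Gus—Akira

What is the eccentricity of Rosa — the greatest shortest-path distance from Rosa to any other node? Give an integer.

2

Distances from Rosa: Akira:1, Ana:2, Goran:1, Gus:1, Kai:2, Miro:2, Oskar:2, Simone:2, Veda:2.
The largest is 2 (to Veda, Ana, Simone, Kai, Oskar, and Miro), so the eccentricity of Rosa is 2.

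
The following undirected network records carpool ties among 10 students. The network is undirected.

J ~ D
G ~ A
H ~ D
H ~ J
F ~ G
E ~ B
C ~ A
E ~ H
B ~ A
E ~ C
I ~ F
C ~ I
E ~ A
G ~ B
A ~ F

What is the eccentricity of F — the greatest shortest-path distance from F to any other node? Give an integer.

4

Distances from F: A:1, B:2, C:2, D:4, E:2, G:1, H:3, I:1, J:4.
The largest is 4 (to J and D), so the eccentricity of F is 4.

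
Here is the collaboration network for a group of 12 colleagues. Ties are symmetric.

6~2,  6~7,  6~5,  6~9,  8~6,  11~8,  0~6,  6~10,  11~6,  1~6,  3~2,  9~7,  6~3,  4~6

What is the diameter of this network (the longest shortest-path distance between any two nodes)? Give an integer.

2

Eccentricity of each node (its greatest distance to any other): 0:2, 1:2, 2:2, 3:2, 4:2, 5:2, 6:1, 7:2, 8:2, 9:2, 10:2, 11:2.
The maximum eccentricity is 2, realized for instance by the pair 1–7 via 1 – 6 – 7. So the diameter is 2.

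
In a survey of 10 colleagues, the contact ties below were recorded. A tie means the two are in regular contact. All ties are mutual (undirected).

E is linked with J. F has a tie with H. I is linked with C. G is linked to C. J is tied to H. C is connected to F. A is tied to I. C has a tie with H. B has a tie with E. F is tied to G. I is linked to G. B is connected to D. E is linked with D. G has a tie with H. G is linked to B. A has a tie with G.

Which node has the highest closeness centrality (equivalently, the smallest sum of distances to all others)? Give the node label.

Farness (sum of distances to all others) for each node — A:19, B:15, C:16, D:21, E:19, F:17, G:12, H:15, I:18, J:18.
The smallest farness is 12, for G, so G has the highest closeness.

G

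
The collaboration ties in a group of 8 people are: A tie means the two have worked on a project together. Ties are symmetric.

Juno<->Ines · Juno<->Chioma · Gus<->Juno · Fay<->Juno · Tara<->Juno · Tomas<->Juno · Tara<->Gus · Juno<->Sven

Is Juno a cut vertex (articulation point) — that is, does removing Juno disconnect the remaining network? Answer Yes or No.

Yes

Removing Juno leaves {Gus and Tara} with no path to {Chioma}, so the network splits into 6 components. Juno is a cut vertex.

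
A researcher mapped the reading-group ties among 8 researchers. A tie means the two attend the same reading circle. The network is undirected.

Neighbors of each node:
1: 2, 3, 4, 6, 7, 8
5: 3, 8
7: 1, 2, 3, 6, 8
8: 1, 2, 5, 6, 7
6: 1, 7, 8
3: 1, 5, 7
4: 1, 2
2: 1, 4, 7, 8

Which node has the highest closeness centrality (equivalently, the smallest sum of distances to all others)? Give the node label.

Farness (sum of distances to all others) for each node — 1:8, 2:10, 3:11, 4:13, 5:13, 6:11, 7:9, 8:9.
The smallest farness is 8, for 1, so 1 has the highest closeness.

1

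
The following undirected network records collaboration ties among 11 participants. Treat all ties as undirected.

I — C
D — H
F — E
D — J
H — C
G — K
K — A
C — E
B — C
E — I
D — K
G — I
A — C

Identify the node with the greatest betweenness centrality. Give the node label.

Unnormalized betweenness of each node: A:3, B:0, C:45/2, D:21/2, E:9, F:0, G:3, H:9, I:11/2, J:0, K:13/2.
C has the largest value, 45/2, making it the main broker — the node through which the most shortest paths run.

C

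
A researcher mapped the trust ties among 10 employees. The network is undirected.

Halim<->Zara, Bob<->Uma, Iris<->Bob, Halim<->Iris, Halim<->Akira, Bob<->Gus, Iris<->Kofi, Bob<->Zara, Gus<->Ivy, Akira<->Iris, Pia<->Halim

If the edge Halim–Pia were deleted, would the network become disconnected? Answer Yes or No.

Yes

Without the Halim–Pia edge there is no alternate route between Halim and Pia, so the network disconnects. It is a bridge.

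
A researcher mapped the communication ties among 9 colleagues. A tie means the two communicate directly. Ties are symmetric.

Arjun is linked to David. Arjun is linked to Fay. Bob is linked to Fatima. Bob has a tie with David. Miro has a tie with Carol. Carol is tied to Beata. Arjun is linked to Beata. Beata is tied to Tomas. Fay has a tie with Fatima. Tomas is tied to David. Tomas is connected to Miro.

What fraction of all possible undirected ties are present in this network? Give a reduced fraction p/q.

There are 11 edges and 9 nodes, so the maximum possible is C(9,2) = 36.
Density = 11/36.

11/36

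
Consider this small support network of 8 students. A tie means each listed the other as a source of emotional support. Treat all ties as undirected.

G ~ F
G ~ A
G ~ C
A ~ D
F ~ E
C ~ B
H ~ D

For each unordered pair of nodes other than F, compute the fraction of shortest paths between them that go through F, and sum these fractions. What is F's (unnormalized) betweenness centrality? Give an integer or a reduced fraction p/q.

Pairs whose geodesics pass through F — E–H: 1; E–D: 1; E–C: 1; E–A: 1; E–B: 1; E–G: 1.
All other pairs contribute 0.
Summing the contributions gives betweenness(F) = 6.

6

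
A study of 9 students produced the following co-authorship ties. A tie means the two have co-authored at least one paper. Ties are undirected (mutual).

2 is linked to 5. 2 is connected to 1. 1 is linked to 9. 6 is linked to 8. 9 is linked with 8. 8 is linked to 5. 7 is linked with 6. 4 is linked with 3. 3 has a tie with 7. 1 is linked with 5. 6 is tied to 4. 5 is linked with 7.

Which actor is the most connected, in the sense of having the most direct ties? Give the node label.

Degrees — 1:3, 2:2, 3:2, 4:2, 5:4, 6:3, 7:3, 8:3, 9:2.
The maximum is 4, attained only by 5.

5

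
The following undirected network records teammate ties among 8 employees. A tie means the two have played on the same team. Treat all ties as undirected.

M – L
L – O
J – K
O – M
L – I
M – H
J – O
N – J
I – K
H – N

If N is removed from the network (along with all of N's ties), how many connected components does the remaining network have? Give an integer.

N's neighbors (H and J) remain reachable from one another through other ties, so the rest of the network stays in one piece.

1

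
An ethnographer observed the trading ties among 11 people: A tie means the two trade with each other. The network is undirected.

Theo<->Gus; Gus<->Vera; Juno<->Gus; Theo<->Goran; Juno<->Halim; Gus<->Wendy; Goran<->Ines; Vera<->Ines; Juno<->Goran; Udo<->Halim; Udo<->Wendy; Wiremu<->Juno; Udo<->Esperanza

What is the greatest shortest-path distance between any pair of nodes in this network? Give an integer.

5

Eccentricity of each node (its greatest distance to any other): Esperanza:5, Goran:4, Gus:3, Halim:3, Ines:5, Juno:3, Theo:4, Udo:4, Vera:4, Wendy:3, Wiremu:4.
The maximum eccentricity is 5, realized for instance by the pair Ines–Esperanza via Ines – Goran – Juno – Halim – Udo – Esperanza. So the diameter is 5.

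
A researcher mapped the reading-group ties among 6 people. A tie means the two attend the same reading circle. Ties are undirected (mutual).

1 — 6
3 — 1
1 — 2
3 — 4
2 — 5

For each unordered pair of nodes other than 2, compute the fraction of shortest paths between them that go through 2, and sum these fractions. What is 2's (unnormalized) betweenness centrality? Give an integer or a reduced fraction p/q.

Pairs whose geodesics pass through 2 — 5–3: 1; 5–1: 1; 5–4: 1; 5–6: 1.
All other pairs contribute 0.
Summing the contributions gives betweenness(2) = 4.

4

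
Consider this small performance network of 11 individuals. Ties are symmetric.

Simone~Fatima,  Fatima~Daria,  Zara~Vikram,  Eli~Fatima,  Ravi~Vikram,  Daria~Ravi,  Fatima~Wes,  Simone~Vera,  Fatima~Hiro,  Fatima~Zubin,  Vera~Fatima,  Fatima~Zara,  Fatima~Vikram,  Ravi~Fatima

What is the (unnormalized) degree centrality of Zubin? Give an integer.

Zubin is directly tied to Fatima. That is 1 neighbor, so the degree of Zubin is 1.

1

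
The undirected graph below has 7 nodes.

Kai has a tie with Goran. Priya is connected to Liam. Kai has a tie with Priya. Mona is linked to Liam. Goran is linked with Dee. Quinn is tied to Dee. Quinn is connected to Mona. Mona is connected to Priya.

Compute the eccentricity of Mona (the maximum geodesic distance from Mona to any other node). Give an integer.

Distances from Mona: Dee:2, Goran:3, Kai:2, Liam:1, Priya:1, Quinn:1.
The largest is 3 (to Goran), so the eccentricity of Mona is 3.

3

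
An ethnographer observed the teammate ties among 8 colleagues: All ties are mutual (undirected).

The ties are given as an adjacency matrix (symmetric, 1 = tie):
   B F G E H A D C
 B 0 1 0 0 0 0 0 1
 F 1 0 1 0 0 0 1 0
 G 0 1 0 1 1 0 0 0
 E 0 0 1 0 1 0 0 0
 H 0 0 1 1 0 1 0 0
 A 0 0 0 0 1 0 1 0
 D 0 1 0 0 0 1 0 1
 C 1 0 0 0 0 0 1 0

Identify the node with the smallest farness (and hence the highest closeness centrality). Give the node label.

F

Farness (sum of distances to all others) for each node — A:13, B:15, C:16, D:12, E:16, F:11, G:12, H:13.
The smallest farness is 11, for F, so F has the highest closeness.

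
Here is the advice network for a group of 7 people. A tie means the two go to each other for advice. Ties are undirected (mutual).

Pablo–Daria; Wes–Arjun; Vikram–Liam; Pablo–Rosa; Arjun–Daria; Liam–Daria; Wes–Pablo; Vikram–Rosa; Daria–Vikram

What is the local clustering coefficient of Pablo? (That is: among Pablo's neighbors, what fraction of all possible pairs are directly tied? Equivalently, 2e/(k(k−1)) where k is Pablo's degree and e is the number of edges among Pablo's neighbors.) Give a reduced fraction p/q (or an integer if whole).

0

Pablo's neighbors: Daria, Rosa, and Wes (k = 3).
Possible neighbor pairs: C(3,2) = 3. Edges among them: none → e = 0.
Clustering(Pablo) = 0/3 = 0.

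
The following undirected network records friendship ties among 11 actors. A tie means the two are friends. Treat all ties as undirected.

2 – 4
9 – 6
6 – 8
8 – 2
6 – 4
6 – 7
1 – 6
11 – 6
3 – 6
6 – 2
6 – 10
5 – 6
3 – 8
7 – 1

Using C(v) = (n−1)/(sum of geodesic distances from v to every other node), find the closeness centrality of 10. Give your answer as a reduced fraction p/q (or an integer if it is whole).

Distances from 10: 1:2, 2:2, 3:2, 4:2, 5:2, 6:1, 7:2, 8:2, 9:2, 11:2. Sum = 19.
n = 11, so closeness = 10/19.

10/19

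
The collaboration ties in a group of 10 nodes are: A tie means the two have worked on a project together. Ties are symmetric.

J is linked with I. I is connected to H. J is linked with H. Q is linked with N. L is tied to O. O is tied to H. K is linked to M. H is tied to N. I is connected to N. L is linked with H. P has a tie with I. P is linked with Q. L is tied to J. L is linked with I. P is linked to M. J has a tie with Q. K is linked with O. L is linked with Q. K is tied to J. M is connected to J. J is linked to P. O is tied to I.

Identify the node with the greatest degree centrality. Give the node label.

J

Degrees — H:5, I:6, J:7, K:3, L:5, M:3, N:3, O:4, P:4, Q:4.
The maximum is 7, attained only by J.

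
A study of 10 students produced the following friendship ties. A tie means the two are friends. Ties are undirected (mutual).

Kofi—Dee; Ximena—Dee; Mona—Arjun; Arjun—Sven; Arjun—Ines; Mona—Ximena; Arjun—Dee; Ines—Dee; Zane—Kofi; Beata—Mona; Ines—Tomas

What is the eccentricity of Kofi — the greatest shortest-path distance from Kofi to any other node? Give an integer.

Distances from Kofi: Arjun:2, Beata:4, Dee:1, Ines:2, Mona:3, Sven:3, Tomas:3, Ximena:2, Zane:1.
The largest is 4 (to Beata), so the eccentricity of Kofi is 4.

4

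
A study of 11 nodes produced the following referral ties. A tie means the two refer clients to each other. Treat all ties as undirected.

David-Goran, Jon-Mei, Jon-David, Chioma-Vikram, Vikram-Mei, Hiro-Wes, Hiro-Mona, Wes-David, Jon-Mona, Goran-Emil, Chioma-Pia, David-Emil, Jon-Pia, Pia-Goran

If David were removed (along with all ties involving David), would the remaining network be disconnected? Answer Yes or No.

No

Even without David, every remaining node can still reach every other (the residual graph is connected), so David is not a cut vertex.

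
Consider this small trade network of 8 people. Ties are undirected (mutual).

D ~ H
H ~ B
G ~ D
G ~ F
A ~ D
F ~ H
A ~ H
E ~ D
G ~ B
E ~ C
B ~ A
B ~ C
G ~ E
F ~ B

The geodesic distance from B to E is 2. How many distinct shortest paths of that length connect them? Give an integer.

The shortest distance is 2. The length-2 paths are: B–C–E; B–G–E.
That gives 2 distinct shortest paths.

2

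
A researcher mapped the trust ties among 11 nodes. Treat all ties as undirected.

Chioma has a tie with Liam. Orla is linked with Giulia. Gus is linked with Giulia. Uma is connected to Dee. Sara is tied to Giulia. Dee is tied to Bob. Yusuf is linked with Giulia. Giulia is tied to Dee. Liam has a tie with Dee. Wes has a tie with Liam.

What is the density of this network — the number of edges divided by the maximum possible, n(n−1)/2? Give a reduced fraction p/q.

2/11

There are 10 edges and 11 nodes, so the maximum possible is C(11,2) = 55.
Density = 10/55 = 2/11.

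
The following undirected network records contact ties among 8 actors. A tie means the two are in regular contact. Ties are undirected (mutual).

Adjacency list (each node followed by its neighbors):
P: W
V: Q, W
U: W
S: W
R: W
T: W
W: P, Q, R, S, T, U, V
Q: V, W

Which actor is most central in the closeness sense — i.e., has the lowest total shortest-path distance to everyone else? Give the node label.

W

Farness (sum of distances to all others) for each node — P:13, Q:12, R:13, S:13, T:13, U:13, V:12, W:7.
The smallest farness is 7, for W, so W has the highest closeness.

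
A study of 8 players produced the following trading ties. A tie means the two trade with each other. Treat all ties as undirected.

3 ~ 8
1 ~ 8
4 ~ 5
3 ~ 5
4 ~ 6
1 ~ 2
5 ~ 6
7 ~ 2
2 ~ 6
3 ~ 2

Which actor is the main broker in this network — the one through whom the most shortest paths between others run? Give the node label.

Unnormalized betweenness of each node: 1:4/3, 2:31/3, 3:16/3, 4:0, 5:17/6, 6:13/3, 7:0, 8:5/6.
2 has the largest value, 31/3, making it the main broker — the node through which the most shortest paths run.

2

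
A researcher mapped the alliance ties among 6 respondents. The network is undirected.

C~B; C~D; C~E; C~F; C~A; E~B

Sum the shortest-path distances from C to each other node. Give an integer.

Distances from C: A:1, B:1, D:1, E:1, F:1.
Sum = 1 + 1 + 1 + 1 + 1 = 5.

5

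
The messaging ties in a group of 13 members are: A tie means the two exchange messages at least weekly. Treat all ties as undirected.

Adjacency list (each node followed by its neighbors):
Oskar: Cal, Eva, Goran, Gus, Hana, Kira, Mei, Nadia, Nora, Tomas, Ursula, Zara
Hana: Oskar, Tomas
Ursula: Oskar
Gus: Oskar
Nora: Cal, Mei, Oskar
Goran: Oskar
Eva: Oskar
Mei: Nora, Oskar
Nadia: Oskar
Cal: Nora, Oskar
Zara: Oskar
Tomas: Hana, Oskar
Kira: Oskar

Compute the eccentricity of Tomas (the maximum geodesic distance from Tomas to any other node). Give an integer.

Distances from Tomas: Cal:2, Eva:2, Goran:2, Gus:2, Hana:1, Kira:2, Mei:2, Nadia:2, Nora:2, Oskar:1, Ursula:2, Zara:2.
The largest is 2 (to Eva, Zara, Mei, Kira, Cal, Nora, Ursula, Gus, Nadia, and Goran), so the eccentricity of Tomas is 2.

2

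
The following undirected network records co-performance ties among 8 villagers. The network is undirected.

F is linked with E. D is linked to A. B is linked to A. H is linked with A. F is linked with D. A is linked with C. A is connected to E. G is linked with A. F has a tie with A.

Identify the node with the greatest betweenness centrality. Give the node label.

A

Unnormalized betweenness of each node: A:37/2, B:0, C:0, D:0, E:0, F:1/2, G:0, H:0.
A has the largest value, 37/2, making it the main broker — the node through which the most shortest paths run.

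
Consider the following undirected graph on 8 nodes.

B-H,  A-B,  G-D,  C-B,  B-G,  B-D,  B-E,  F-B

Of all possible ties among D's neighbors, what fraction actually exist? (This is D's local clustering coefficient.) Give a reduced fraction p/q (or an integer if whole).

D's neighbors: B and G (k = 2).
Possible neighbor pairs: C(2,2) = 1. Edges among them: B–G → e = 1.
Clustering(D) = 1/1.

1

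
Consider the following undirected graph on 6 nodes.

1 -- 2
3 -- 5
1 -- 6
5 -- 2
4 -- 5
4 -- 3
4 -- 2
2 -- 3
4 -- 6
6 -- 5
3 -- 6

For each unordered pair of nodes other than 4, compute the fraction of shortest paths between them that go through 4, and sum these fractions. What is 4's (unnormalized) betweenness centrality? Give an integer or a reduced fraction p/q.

1/4

Pairs whose geodesics pass through 4 — 2–6: 1/4.
All other pairs contribute 0.
Summing the contributions gives betweenness(4) = 1/4.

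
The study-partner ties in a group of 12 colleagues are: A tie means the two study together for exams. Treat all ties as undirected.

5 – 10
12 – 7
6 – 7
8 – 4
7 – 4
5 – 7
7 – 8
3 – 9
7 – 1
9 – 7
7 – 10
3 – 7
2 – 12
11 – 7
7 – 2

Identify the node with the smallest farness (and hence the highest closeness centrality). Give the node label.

7

Farness (sum of distances to all others) for each node — 1:21, 2:20, 3:20, 4:20, 5:20, 6:21, 7:11, 8:20, 9:20, 10:20, 11:21, 12:20.
The smallest farness is 11, for 7, so 7 has the highest closeness.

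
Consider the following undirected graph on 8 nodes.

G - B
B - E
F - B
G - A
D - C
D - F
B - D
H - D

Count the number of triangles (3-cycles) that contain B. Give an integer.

1

B's neighbors: D, E, F, and G.
Neighbor pairs that are themselves tied: B–D–F. Each forms one triangle with B, for 1 in total.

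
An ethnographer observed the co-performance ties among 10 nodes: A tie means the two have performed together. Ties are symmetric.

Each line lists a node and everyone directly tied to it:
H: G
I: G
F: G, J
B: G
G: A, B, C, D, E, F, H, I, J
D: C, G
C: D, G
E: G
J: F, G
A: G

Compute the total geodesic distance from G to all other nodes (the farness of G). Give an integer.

Distances from G: A:1, B:1, C:1, D:1, E:1, F:1, H:1, I:1, J:1.
Sum = 1 + 1 + 1 + 1 + 1 + 1 + 1 + 1 + 1 = 9.

9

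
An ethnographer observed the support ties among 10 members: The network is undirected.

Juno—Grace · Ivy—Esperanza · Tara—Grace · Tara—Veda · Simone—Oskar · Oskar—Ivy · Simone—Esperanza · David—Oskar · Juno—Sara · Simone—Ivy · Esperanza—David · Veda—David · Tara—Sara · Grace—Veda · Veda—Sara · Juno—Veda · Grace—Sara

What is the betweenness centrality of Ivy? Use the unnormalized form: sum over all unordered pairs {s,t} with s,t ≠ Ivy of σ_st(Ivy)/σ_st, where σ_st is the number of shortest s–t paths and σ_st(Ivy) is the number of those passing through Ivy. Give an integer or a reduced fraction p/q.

1/3

Pairs whose geodesics pass through Ivy — Oskar–Esperanza: 1/3.
All other pairs contribute 0.
Summing the contributions gives betweenness(Ivy) = 1/3.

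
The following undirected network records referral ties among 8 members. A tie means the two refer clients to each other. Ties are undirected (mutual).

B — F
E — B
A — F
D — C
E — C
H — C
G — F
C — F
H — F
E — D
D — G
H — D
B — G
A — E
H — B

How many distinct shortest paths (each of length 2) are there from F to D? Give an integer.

3

The shortest distance is 2. The length-2 paths are: F–C–D; F–G–D; F–H–D.
That gives 3 distinct shortest paths.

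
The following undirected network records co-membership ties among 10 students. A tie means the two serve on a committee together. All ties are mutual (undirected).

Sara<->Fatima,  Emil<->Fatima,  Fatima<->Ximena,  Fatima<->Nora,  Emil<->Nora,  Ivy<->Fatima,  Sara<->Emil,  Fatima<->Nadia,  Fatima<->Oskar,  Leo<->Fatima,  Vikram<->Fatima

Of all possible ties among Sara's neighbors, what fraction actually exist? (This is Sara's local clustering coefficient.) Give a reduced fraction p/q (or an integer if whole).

Sara's neighbors: Emil and Fatima (k = 2).
Possible neighbor pairs: C(2,2) = 1. Edges among them: Emil–Fatima → e = 1.
Clustering(Sara) = 1/1.

1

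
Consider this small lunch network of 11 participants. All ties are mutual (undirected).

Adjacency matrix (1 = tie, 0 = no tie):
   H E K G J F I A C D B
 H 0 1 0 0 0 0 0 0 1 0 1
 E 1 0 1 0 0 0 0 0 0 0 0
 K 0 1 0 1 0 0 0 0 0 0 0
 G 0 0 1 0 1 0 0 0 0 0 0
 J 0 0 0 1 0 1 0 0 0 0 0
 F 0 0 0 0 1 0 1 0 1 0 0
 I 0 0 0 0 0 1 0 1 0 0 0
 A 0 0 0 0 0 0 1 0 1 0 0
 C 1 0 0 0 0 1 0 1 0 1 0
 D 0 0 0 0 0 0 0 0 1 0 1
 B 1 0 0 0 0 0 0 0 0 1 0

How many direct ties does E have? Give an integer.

2

E is directly tied to H and K. That is 2 neighbors, so the degree of E is 2.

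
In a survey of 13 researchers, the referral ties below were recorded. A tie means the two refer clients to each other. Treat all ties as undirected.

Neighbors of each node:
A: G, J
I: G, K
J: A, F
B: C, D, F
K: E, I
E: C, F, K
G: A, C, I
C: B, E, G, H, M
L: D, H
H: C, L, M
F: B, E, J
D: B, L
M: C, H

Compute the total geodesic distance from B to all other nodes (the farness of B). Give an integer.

24

Distances from B: A:3, C:1, D:1, E:2, F:1, G:2, H:2, I:3, J:2, K:3, L:2, M:2.
Sum = 3 + 1 + 1 + 2 + 1 + 2 + 2 + 3 + 2 + 3 + 2 + 2 = 24.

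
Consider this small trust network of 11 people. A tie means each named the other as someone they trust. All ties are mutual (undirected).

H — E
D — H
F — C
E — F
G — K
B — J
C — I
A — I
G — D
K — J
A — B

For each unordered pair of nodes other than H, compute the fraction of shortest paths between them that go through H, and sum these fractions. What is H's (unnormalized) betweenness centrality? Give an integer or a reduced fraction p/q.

10

Pairs whose geodesics pass through H — I–D: 1; C–D: 1; C–G: 1; F–D: 1; F–G: 1; F–K: 1; E–D: 1; E–G: 1; E–K: 1; E–J: 1.
All other pairs contribute 0.
Summing the contributions gives betweenness(H) = 10.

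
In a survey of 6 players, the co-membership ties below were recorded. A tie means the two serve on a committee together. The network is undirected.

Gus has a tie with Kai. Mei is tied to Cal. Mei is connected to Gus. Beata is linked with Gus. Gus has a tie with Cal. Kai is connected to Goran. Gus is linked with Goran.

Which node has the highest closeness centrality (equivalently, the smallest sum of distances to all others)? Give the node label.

Gus

Farness (sum of distances to all others) for each node — Beata:9, Cal:8, Goran:8, Gus:5, Kai:8, Mei:8.
The smallest farness is 5, for Gus, so Gus has the highest closeness.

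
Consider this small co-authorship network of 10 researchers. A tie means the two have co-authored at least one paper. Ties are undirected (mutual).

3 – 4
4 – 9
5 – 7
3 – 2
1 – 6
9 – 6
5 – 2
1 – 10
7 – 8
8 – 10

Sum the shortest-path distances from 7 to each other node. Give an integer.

25

Distances from 7: 1:3, 2:2, 3:3, 4:4, 5:1, 6:4, 8:1, 9:5, 10:2.
Sum = 3 + 2 + 3 + 4 + 1 + 4 + 1 + 5 + 2 = 25.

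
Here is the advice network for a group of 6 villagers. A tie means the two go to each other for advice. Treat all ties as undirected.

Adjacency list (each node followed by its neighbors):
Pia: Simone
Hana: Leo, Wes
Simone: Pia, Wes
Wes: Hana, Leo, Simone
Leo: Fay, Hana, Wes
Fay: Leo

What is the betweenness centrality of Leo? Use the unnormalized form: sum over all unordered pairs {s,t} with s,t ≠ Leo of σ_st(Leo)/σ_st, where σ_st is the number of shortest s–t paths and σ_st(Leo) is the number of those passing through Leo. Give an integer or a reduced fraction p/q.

4

Pairs whose geodesics pass through Leo — Fay–Wes: 1; Fay–Pia: 1; Fay–Hana: 1; Fay–Simone: 1.
All other pairs contribute 0.
Summing the contributions gives betweenness(Leo) = 4.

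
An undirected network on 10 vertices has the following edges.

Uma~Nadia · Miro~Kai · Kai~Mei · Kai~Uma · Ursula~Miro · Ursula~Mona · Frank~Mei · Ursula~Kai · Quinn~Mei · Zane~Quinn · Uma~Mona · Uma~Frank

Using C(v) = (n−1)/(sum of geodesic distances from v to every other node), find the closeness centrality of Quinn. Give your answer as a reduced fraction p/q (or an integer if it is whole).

9/23

Distances from Quinn: Frank:2, Kai:2, Mei:1, Miro:3, Mona:4, Nadia:4, Uma:3, Ursula:3, Zane:1. Sum = 23.
n = 10, so closeness = 9/23.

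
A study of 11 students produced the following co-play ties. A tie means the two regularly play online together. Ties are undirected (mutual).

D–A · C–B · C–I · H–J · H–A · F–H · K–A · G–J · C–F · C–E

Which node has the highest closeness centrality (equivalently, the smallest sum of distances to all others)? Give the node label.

Farness (sum of distances to all others) for each node — A:25, B:33, C:24, D:34, E:33, F:21, G:36, H:20, I:33, J:27, K:34.
The smallest farness is 20, for H, so H has the highest closeness.

H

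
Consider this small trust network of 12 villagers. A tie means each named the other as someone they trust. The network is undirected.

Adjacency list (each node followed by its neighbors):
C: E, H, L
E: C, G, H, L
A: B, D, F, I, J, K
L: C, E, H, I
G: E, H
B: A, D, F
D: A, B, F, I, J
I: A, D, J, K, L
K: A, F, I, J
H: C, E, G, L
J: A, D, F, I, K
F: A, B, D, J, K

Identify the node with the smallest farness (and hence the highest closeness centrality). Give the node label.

Farness (sum of distances to all others) for each node — A:21, B:29, C:27, D:22, E:26, F:27, G:35, H:26, I:18, J:22, K:23, L:20.
The smallest farness is 18, for I, so I has the highest closeness.

I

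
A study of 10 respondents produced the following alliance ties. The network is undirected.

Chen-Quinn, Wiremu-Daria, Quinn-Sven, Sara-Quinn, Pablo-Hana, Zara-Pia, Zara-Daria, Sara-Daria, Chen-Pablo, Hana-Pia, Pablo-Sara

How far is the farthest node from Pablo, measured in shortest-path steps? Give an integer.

3

Distances from Pablo: Chen:1, Daria:2, Hana:1, Pia:2, Quinn:2, Sara:1, Sven:3, Wiremu:3, Zara:3.
The largest is 3 (to Sven, Zara, and Wiremu), so the eccentricity of Pablo is 3.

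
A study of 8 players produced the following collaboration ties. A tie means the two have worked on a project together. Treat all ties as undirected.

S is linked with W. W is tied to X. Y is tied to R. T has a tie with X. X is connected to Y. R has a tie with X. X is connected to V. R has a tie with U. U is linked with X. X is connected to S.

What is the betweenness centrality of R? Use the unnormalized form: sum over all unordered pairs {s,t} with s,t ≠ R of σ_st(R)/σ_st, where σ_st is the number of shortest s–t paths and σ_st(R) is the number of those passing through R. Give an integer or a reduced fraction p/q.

Pairs whose geodesics pass through R — Y–U: 1/2.
All other pairs contribute 0.
Summing the contributions gives betweenness(R) = 1/2.

1/2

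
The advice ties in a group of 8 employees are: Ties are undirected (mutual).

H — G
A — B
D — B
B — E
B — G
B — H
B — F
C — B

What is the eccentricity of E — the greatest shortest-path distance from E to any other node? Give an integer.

Distances from E: A:2, B:1, C:2, D:2, F:2, G:2, H:2.
The largest is 2 (to F, H, C, A, D, and G), so the eccentricity of E is 2.

2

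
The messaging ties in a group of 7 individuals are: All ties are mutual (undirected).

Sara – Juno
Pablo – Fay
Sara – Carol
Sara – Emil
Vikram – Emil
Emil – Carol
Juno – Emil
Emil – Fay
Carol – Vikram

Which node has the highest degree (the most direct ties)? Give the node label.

Emil

Degrees — Carol:3, Emil:5, Fay:2, Juno:2, Pablo:1, Sara:3, Vikram:2.
The maximum is 5, attained only by Emil.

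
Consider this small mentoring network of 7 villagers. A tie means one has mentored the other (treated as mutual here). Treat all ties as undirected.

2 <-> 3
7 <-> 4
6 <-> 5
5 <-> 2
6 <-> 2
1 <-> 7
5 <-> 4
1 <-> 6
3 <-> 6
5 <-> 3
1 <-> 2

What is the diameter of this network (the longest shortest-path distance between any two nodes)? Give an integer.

3

Eccentricity of each node (its greatest distance to any other): 1:2, 2:2, 3:3, 4:2, 5:2, 6:2, 7:3.
The maximum eccentricity is 3, realized for instance by the pair 3–7 via 3 – 2 – 1 – 7. So the diameter is 3.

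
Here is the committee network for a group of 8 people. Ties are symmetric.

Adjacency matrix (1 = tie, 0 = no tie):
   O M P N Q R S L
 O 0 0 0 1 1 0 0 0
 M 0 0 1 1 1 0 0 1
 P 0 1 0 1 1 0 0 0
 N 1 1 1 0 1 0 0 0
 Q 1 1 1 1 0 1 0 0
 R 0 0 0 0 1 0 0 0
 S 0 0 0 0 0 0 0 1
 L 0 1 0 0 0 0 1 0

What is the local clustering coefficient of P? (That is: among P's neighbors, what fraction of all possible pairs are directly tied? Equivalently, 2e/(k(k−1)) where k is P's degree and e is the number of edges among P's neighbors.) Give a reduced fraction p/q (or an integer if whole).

P's neighbors: M, N, and Q (k = 3).
Possible neighbor pairs: C(3,2) = 3. Edges among them: M–N, M–Q, N–Q → e = 3.
Clustering(P) = 3/3 = 1.

1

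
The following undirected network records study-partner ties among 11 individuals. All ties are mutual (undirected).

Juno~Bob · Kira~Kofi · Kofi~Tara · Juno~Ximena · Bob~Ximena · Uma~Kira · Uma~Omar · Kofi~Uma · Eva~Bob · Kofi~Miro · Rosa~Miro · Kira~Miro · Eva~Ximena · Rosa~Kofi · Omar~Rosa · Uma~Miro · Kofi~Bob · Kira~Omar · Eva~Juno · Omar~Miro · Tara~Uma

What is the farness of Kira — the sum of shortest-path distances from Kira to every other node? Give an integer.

Distances from Kira: Bob:2, Eva:3, Juno:3, Kofi:1, Miro:1, Omar:1, Rosa:2, Tara:2, Uma:1, Ximena:3.
Sum = 2 + 3 + 3 + 1 + 1 + 1 + 2 + 2 + 1 + 3 = 19.

19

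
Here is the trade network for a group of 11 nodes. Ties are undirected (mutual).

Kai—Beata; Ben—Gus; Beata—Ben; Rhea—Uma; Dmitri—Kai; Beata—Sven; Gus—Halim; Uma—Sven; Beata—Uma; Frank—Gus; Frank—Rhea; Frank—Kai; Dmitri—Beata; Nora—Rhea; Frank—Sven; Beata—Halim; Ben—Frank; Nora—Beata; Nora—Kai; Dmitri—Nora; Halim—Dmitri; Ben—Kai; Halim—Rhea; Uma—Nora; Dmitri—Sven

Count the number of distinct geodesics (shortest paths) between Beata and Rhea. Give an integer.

3

The shortest distance is 2. The length-2 paths are: Beata–Halim–Rhea; Beata–Nora–Rhea; Beata–Uma–Rhea.
That gives 3 distinct shortest paths.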